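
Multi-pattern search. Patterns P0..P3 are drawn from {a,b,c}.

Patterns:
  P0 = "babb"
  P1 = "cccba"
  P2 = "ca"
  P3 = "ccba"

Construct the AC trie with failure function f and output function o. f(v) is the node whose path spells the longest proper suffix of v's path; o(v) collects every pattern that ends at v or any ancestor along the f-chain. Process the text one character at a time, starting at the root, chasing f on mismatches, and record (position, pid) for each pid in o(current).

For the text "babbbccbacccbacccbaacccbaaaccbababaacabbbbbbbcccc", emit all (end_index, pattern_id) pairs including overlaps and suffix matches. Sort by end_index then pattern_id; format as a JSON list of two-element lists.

Construct AC machine:
Trie (insert patterns):
  n0 'ε': b→1 c→5
  n1 'b': a→2
  n2 'ba': b→3
  n3 'bab': b→4
  n4 'babb': ·  ←P0
  n5 'c': a→10 c→6
  n6 'cc': b→11 c→7
  n7 'ccc': b→8
  n8 'cccb': a→9
  n9 'cccba': ·  ←P1
  n10 'ca': ·  ←P2
  n11 'ccb': a→12
  n12 'ccba': ·  ←P3

BFS fail/out derivation:
  fail(1) 'b': from fail(0)=0 chase 'b': 0 ⇒ 0;  out=∅∪out(0)=∅
  fail(5) 'c': from fail(0)=0 chase 'c': 0 ⇒ 0;  out=∅∪out(0)=∅
  fail(2) 'ba': from fail(1)=0 chase 'a': 0 ⇒ 0;  out=∅∪out(0)=∅
  fail(6) 'cc': from fail(5)=0 chase 'c': 0 ⇒ 5;  out=∅∪out(5)=∅
  fail(10) 'ca': from fail(5)=0 chase 'a': 0 ⇒ 0;  out={2}∪out(0)={2}
  fail(3) 'bab': from fail(2)=0 chase 'b': 0 ⇒ 1;  out=∅∪out(1)=∅
  fail(7) 'ccc': from fail(6)=5 chase 'c': 5 ⇒ 6;  out=∅∪out(6)=∅
  fail(11) 'ccb': from fail(6)=5 chase 'b': 5→0 ⇒ 1;  out=∅∪out(1)=∅
  fail(4) 'babb': from fail(3)=1 chase 'b': 1→0 ⇒ 1;  out={0}∪out(1)={0}
  fail(8) 'cccb': from fail(7)=6 chase 'b': 6 ⇒ 11;  out=∅∪out(11)=∅
  fail(12) 'ccba': from fail(11)=1 chase 'a': 1 ⇒ 2;  out={3}∪out(2)={3}
  fail(9) 'cccba': from fail(8)=11 chase 'a': 11 ⇒ 12;  out={1}∪out(12)={1,3}

Text stream:
i=0 'b': node 0→1
i=1 'a': node 1→2
i=2 'b': node 2→3
i=3 'b': node 3→4  → match P0@[0:3]
i=4 'b': node 4→1 (via fail)
i=5 'c': node 1→5 (via fail)
i=6 'c': node 5→6
i=7 'b': node 6→11
i=8 'a': node 11→12  → match P3@[5:8]
i=9 'c': node 12→5 (via fail)
i=10 'c': node 5→6
i=11 'c': node 6→7
i=12 'b': node 7→8
i=13 'a': node 8→9  → match P1@[9:13],P3@[10:13]
i=14 'c': node 9→5 (via fail)
i=15 'c': node 5→6
i=16 'c': node 6→7
i=17 'b': node 7→8
i=18 'a': node 8→9  → match P1@[14:18],P3@[15:18]
i=19 'a': node 9→0 (via fail)
i=20 'c': node 0→5
i=21 'c': node 5→6
i=22 'c': node 6→7
i=23 'b': node 7→8
i=24 'a': node 8→9  → match P1@[20:24],P3@[21:24]
i=25 'a': node 9→0 (via fail)
i=26 'a': node 0→0
i=27 'c': node 0→5
i=28 'c': node 5→6
i=29 'b': node 6→11
i=30 'a': node 11→12  → match P3@[27:30]
i=31 'b': node 12→3 (via fail)
i=32 'a': node 3→2 (via fail)
i=33 'b': node 2→3
i=34 'a': node 3→2 (via fail)
i=35 'a': node 2→0 (via fail)
i=36 'c': node 0→5
i=37 'a': node 5→10  → match P2@[36:37]
i=38 'b': node 10→1 (via fail)
i=39 'b': node 1→1 (via fail)
i=40 'b': node 1→1 (via fail)
i=41 'b': node 1→1 (via fail)
i=42 'b': node 1→1 (via fail)
i=43 'b': node 1→1 (via fail)
i=44 'b': node 1→1 (via fail)
i=45 'c': node 1→5 (via fail)
i=46 'c': node 5→6
i=47 'c': node 6→7
i=48 'c': node 7→7 (via fail)

Matches: [[3,0],[8,3],[13,1],[13,3],[18,1],[18,3],[24,1],[24,3],[30,3],[37,2]]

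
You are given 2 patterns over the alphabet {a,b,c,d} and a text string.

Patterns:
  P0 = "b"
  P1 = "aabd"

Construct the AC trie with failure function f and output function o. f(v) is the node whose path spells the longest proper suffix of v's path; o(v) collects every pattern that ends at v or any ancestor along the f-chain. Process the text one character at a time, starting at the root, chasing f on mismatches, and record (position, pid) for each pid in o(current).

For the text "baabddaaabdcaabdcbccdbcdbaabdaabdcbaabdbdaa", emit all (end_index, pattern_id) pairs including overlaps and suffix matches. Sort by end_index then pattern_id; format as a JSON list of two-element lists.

Build automaton:
Trie (insert patterns):
  n0 'ε': a→2 b→1
  n1 'b': ·  ←P0
  n2 'a': a→3
  n3 'aa': b→4
  n4 'aab': d→5
  n5 'aabd': ·  ←P1

BFS fail/out derivation:
  fail(1) 'b': from fail(0)=0 chase 'b': 0 ⇒ 0;  out={0}∪out(0)={0}
  fail(2) 'a': from fail(0)=0 chase 'a': 0 ⇒ 0;  out=∅∪out(0)=∅
  fail(3) 'aa': from fail(2)=0 chase 'a': 0 ⇒ 2;  out=∅∪out(2)=∅
  fail(4) 'aab': from fail(3)=2 chase 'b': 2→0 ⇒ 1;  out=∅∪out(1)={0}
  fail(5) 'aabd': from fail(4)=1 chase 'd': 1→0 ⇒ 0;  out={1}∪out(0)={1}

Run:
pos 0 'b': at 1  emit P0@[0:0]
pos 1 'a': at 2 (via fail)
pos 2 'a': at 3
pos 3 'b': at 4  emit P0@[3:3]
pos 4 'd': at 5  emit P1@[1:4]
pos 5 'd': at 0 (via fail)
pos 6 'a': at 2
pos 7 'a': at 3
pos 8 'a': at 3 (via fail)
pos 9 'b': at 4  emit P0@[9:9]
pos 10 'd': at 5  emit P1@[7:10]
pos 11 'c': at 0 (via fail)
pos 12 'a': at 2
pos 13 'a': at 3
pos 14 'b': at 4  emit P0@[14:14]
pos 15 'd': at 5  emit P1@[12:15]
pos 16 'c': at 0 (via fail)
pos 17 'b': at 1  emit P0@[17:17]
pos 18 'c': at 0 (via fail)
pos 19 'c': at 0
pos 20 'd': at 0
pos 21 'b': at 1  emit P0@[21:21]
pos 22 'c': at 0 (via fail)
pos 23 'd': at 0
pos 24 'b': at 1  emit P0@[24:24]
pos 25 'a': at 2 (via fail)
pos 26 'a': at 3
pos 27 'b': at 4  emit P0@[27:27]
pos 28 'd': at 5  emit P1@[25:28]
pos 29 'a': at 2 (via fail)
pos 30 'a': at 3
pos 31 'b': at 4  emit P0@[31:31]
pos 32 'd': at 5  emit P1@[29:32]
pos 33 'c': at 0 (via fail)
pos 34 'b': at 1  emit P0@[34:34]
pos 35 'a': at 2 (via fail)
pos 36 'a': at 3
pos 37 'b': at 4  emit P0@[37:37]
pos 38 'd': at 5  emit P1@[35:38]
pos 39 'b': at 1 (via fail)  emit P0@[39:39]
pos 40 'd': at 0 (via fail)
pos 41 'a': at 2
pos 42 'a': at 3

Matches: [[0,0],[3,0],[4,1],[9,0],[10,1],[14,0],[15,1],[17,0],[21,0],[24,0],[27,0],[28,1],[31,0],[32,1],[34,0],[37,0],[38,1],[39,0]]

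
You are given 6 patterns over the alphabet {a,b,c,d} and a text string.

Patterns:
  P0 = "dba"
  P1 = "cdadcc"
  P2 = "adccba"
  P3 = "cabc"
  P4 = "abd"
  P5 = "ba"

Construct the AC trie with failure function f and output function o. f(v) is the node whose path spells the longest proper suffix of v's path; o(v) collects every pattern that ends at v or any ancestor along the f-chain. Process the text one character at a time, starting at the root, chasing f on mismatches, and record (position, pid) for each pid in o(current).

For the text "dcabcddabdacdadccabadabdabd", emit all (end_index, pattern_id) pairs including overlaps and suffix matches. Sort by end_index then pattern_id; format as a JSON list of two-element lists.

Construct AC machine:
Trie nodes:
  n0 'ε': a→10 b→21 c→4 d→1
  n1 'd': b→2
  n2 'db': a→3
  n3 'dba': ·  ←P0
  n4 'c': a→16 d→5
  n5 'cd': a→6
  n6 'cda': d→7
  n7 'cdad': c→8
  n8 'cdadc': c→9
  n9 'cdadcc': ·  ←P1
  n10 'a': b→19 d→11
  n11 'ad': c→12
  n12 'adc': c→13
  n13 'adcc': b→14
  n14 'adccb': a→15
  n15 'adccba': ·  ←P2
  n16 'ca': b→17
  n17 'cab': c→18
  n18 'cabc': ·  ←P3
  n19 'ab': d→20
  n20 'abd': ·  ←P4
  n21 'b': a→22
  n22 'ba': ·  ←P5

Failure links (BFS by depth):
  fail(1) 'd': from fail(0)=0 chase 'd': 0 ⇒ 0;  out=∅∪out(0)=∅
  fail(4) 'c': from fail(0)=0 chase 'c': 0 ⇒ 0;  out=∅∪out(0)=∅
  fail(10) 'a': from fail(0)=0 chase 'a': 0 ⇒ 0;  out=∅∪out(0)=∅
  fail(21) 'b': from fail(0)=0 chase 'b': 0 ⇒ 0;  out=∅∪out(0)=∅
  fail(2) 'db': from fail(1)=0 chase 'b': 0 ⇒ 21;  out=∅∪out(21)=∅
  fail(5) 'cd': from fail(4)=0 chase 'd': 0 ⇒ 1;  out=∅∪out(1)=∅
  fail(11) 'ad': from fail(10)=0 chase 'd': 0 ⇒ 1;  out=∅∪out(1)=∅
  fail(16) 'ca': from fail(4)=0 chase 'a': 0 ⇒ 10;  out=∅∪out(10)=∅
  fail(19) 'ab': from fail(10)=0 chase 'b': 0 ⇒ 21;  out=∅∪out(21)=∅
  fail(22) 'ba': from fail(21)=0 chase 'a': 0 ⇒ 10;  out={5}∪out(10)={5}
  fail(3) 'dba': from fail(2)=21 chase 'a': 21 ⇒ 22;  out={0}∪out(22)={0,5}
  fail(6) 'cda': from fail(5)=1 chase 'a': 1→0 ⇒ 10;  out=∅∪out(10)=∅
  fail(12) 'adc': from fail(11)=1 chase 'c': 1→0 ⇒ 4;  out=∅∪out(4)=∅
  fail(17) 'cab': from fail(16)=10 chase 'b': 10 ⇒ 19;  out=∅∪out(19)=∅
  fail(20) 'abd': from fail(19)=21 chase 'd': 21→0 ⇒ 1;  out={4}∪out(1)={4}
  fail(7) 'cdad': from fail(6)=10 chase 'd': 10 ⇒ 11;  out=∅∪out(11)=∅
  fail(13) 'adcc': from fail(12)=4 chase 'c': 4→0 ⇒ 4;  out=∅∪out(4)=∅
  fail(18) 'cabc': from fail(17)=19 chase 'c': 19→21→0 ⇒ 4;  out={3}∪out(4)={3}
  fail(8) 'cdadc': from fail(7)=11 chase 'c': 11 ⇒ 12;  out=∅∪out(12)=∅
  fail(14) 'adccb': from fail(13)=4 chase 'b': 4→0 ⇒ 21;  out=∅∪out(21)=∅
  fail(9) 'cdadcc': from fail(8)=12 chase 'c': 12 ⇒ 13;  out={1}∪out(13)={1}
  fail(15) 'adccba': from fail(14)=21 chase 'a': 21 ⇒ 22;  out={2}∪out(22)={2,5}

Scan:
pos 0 'd': at 1
pos 1 'c': at 4 ·f
pos 2 'a': at 16
pos 3 'b': at 17
pos 4 'c': at 18  emit P3@[1:4]
pos 5 'd': at 5 ·f
pos 6 'd': at 1 ·f
pos 7 'a': at 10 ·f
pos 8 'b': at 19
pos 9 'd': at 20  emit P4@[7:9]
pos 10 'a': at 10 ·f
pos 11 'c': at 4 ·f
pos 12 'd': at 5
pos 13 'a': at 6
pos 14 'd': at 7
pos 15 'c': at 8
pos 16 'c': at 9  emit P1@[11:16]
pos 17 'a': at 16 ·f
pos 18 'b': at 17
pos 19 'a': at 22 ·f  emit P5@[18:19]
pos 20 'd': at 11 ·f
pos 21 'a': at 10 ·f
pos 22 'b': at 19
pos 23 'd': at 20  emit P4@[21:23]
pos 24 'a': at 10 ·f
pos 25 'b': at 19
pos 26 'd': at 20  emit P4@[24:26]

All matches (sorted): [[4,3],[9,4],[16,1],[19,5],[23,4],[26,4]]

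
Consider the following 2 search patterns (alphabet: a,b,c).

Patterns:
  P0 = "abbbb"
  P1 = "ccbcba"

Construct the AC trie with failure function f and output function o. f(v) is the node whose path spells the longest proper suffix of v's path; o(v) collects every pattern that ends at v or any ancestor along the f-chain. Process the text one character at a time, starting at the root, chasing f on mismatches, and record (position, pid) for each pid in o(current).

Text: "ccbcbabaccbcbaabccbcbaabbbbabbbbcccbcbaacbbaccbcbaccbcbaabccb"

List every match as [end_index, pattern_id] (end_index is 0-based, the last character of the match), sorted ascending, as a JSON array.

Construct AC machine:
Trie (insert patterns):
  n0 'ε': a→1 c→6
  n1 'a': b→2
  n2 'ab': b→3
  n3 'abb': b→4
  n4 'abbb': b→5
  n5 'abbbb': ·  [P0 ends]
  n6 'c': c→7
  n7 'cc': b→8
  n8 'ccb': c→9
  n9 'ccbc': b→10
  n10 'ccbcb': a→11
  n11 'ccbcba': ·  [P1 ends]

Failure links (BFS by depth):
  fail(1) 'a': from fail(0)=0 chase 'a': 0 ⇒ 0;  out=∅∪out(0)=∅
  fail(6) 'c': from fail(0)=0 chase 'c': 0 ⇒ 0;  out=∅∪out(0)=∅
  fail(2) 'ab': from fail(1)=0 chase 'b': 0 ⇒ 0;  out=∅∪out(0)=∅
  fail(7) 'cc': from fail(6)=0 chase 'c': 0 ⇒ 6;  out=∅∪out(6)=∅
  fail(3) 'abb': from fail(2)=0 chase 'b': 0 ⇒ 0;  out=∅∪out(0)=∅
  fail(8) 'ccb': from fail(7)=6 chase 'b': 6→0 ⇒ 0;  out=∅∪out(0)=∅
  fail(4) 'abbb': from fail(3)=0 chase 'b': 0 ⇒ 0;  out=∅∪out(0)=∅
  fail(9) 'ccbc': from fail(8)=0 chase 'c': 0 ⇒ 6;  out=∅∪out(6)=∅
  fail(5) 'abbbb': from fail(4)=0 chase 'b': 0 ⇒ 0;  out={0}∪out(0)={0}
  fail(10) 'ccbcb': from fail(9)=6 chase 'b': 6→0 ⇒ 0;  out=∅∪out(0)=∅
  fail(11) 'ccbcba': from fail(10)=0 chase 'a': 0 ⇒ 1;  out={1}∪out(1)={1}

Text stream:
i=0 'c': node 0→6
i=1 'c': node 6→7
i=2 'b': node 7→8
i=3 'c': node 8→9
i=4 'b': node 9→10
i=5 'a': node 10→11  emit P1@[0:5]
i=6 'b': node 11→2 (fail-walked)
i=7 'a': node 2→1 (fail-walked)
i=8 'c': node 1→6 (fail-walked)
i=9 'c': node 6→7
i=10 'b': node 7→8
i=11 'c': node 8→9
i=12 'b': node 9→10
i=13 'a': node 10→11  emit P1@[8:13]
i=14 'a': node 11→1 (fail-walked)
i=15 'b': node 1→2
i=16 'c': node 2→6 (fail-walked)
i=17 'c': node 6→7
i=18 'b': node 7→8
i=19 'c': node 8→9
i=20 'b': node 9→10
i=21 'a': node 10→11  emit P1@[16:21]
i=22 'a': node 11→1 (fail-walked)
i=23 'b': node 1→2
i=24 'b': node 2→3
i=25 'b': node 3→4
i=26 'b': node 4→5  emit P0@[22:26]
i=27 'a': node 5→1 (fail-walked)
i=28 'b': node 1→2
i=29 'b': node 2→3
i=30 'b': node 3→4
i=31 'b': node 4→5  emit P0@[27:31]
i=32 'c': node 5→6 (fail-walked)
i=33 'c': node 6→7
i=34 'c': node 7→7 (fail-walked)
i=35 'b': node 7→8
i=36 'c': node 8→9
i=37 'b': node 9→10
i=38 'a': node 10→11  emit P1@[33:38]
i=39 'a': node 11→1 (fail-walked)
i=40 'c': node 1→6 (fail-walked)
i=41 'b': node 6→0 (fail-walked)
i=42 'b': node 0→0
i=43 'a': node 0→1
i=44 'c': node 1→6 (fail-walked)
i=45 'c': node 6→7
i=46 'b': node 7→8
i=47 'c': node 8→9
i=48 'b': node 9→10
i=49 'a': node 10→11  emit P1@[44:49]
i=50 'c': node 11→6 (fail-walked)
i=51 'c': node 6→7
i=52 'b': node 7→8
i=53 'c': node 8→9
i=54 'b': node 9→10
i=55 'a': node 10→11  emit P1@[50:55]
i=56 'a': node 11→1 (fail-walked)
i=57 'b': node 1→2
i=58 'c': node 2→6 (fail-walked)
i=59 'c': node 6→7
i=60 'b': node 7→8

All matches (sorted): [[5,1],[13,1],[21,1],[26,0],[31,0],[38,1],[49,1],[55,1]]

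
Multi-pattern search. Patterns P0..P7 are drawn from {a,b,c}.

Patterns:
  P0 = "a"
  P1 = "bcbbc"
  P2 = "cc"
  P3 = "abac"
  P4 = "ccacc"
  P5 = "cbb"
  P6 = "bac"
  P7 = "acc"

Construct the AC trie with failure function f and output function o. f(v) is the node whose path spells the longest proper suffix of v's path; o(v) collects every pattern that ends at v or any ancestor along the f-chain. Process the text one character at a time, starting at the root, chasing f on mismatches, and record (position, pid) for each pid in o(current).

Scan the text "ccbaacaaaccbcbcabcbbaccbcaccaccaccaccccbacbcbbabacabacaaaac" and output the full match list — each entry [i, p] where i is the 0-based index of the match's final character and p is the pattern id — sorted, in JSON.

Construct AC machine:
Trie nodes:
  0='ε' goto a→1 b→2 c→7
  1='a' goto b→9 c→19  ←P0
  2='b' goto a→17 c→3
  3='bc' goto b→4
  4='bcb' goto b→5
  5='bcbb' goto c→6
  6='bcbbc' goto ·  ←P1
  7='c' goto b→15 c→8
  8='cc' goto a→12  ←P2
  9='ab' goto a→10
  10='aba' goto c→11
  11='abac' goto ·  ←P3
  12='cca' goto c→13
  13='ccac' goto c→14
  14='ccacc' goto ·  ←P4
  15='cb' goto b→16
  16='cbb' goto ·  ←P5
  17='ba' goto c→18
  18='bac' goto ·  ←P6
  19='ac' goto c→20
  20='acc' goto ·  ←P7

BFS fail/out derivation:
  n1('a'): parent n0 fail=0; on 'a' 0 → fail=0;  out {0}∪∅={0}
  n2('b'): parent n0 fail=0; on 'b' 0 → fail=0;  out ∅∪∅=∅
  n7('c'): parent n0 fail=0; on 'c' 0 → fail=0;  out ∅∪∅=∅
  n3('bc'): parent n2 fail=0; on 'c' 0 → fail=7;  out ∅∪∅=∅
  n8('cc'): parent n7 fail=0; on 'c' 0 → fail=7;  out {2}∪∅={2}
  n9('ab'): parent n1 fail=0; on 'b' 0 → fail=2;  out ∅∪∅=∅
  n15('cb'): parent n7 fail=0; on 'b' 0 → fail=2;  out ∅∪∅=∅
  n17('ba'): parent n2 fail=0; on 'a' 0 → fail=1;  out ∅∪{0}={0}
  n19('ac'): parent n1 fail=0; on 'c' 0 → fail=7;  out ∅∪∅=∅
  n4('bcb'): parent n3 fail=7; on 'b' 7 → fail=15;  out ∅∪∅=∅
  n10('aba'): parent n9 fail=2; on 'a' 2 → fail=17;  out ∅∪{0}={0}
  n12('cca'): parent n8 fail=7; on 'a' 7→0 → fail=1;  out ∅∪{0}={0}
  n16('cbb'): parent n15 fail=2; on 'b' 2→0 → fail=2;  out {5}∪∅={5}
  n18('bac'): parent n17 fail=1; on 'c' 1 → fail=19;  out {6}∪∅={6}
  n20('acc'): parent n19 fail=7; on 'c' 7 → fail=8;  out {7}∪{2}={2,7}
  n5('bcbb'): parent n4 fail=15; on 'b' 15 → fail=16;  out ∅∪{5}={5}
  n11('abac'): parent n10 fail=17; on 'c' 17 → fail=18;  out {3}∪{6}={3,6}
  n13('ccac'): parent n12 fail=1; on 'c' 1 → fail=19;  out ∅∪∅=∅
  n6('bcbbc'): parent n5 fail=16; on 'c' 16→2 → fail=3;  out {1}∪∅={1}
  n14('ccacc'): parent n13 fail=19; on 'c' 19 → fail=20;  out {4}∪{2,7}={2,4,7}

Scan:
i=0 'c': node 0→7
i=1 'c': node 7→8  emit P2@[0:1]
i=2 'b': node 8→15 (fail-walked)
i=3 'a': node 15→17 (fail-walked)  emit P0@[3:3]
i=4 'a': node 17→1 (fail-walked)  emit P0@[4:4]
i=5 'c': node 1→19
i=6 'a': node 19→1 (fail-walked)  emit P0@[6:6]
i=7 'a': node 1→1 (fail-walked)  emit P0@[7:7]
i=8 'a': node 1→1 (fail-walked)  emit P0@[8:8]
i=9 'c': node 1→19
i=10 'c': node 19→20  emit P2@[9:10],P7@[8:10]
i=11 'b': node 20→15 (fail-walked)
i=12 'c': node 15→3 (fail-walked)
i=13 'b': node 3→4
i=14 'c': node 4→3 (fail-walked)
i=15 'a': node 3→1 (fail-walked)  emit P0@[15:15]
i=16 'b': node 1→9
i=17 'c': node 9→3 (fail-walked)
i=18 'b': node 3→4
i=19 'b': node 4→5  emit P5@[17:19]
i=20 'a': node 5→17 (fail-walked)  emit P0@[20:20]
i=21 'c': node 17→18  emit P6@[19:21]
i=22 'c': node 18→20 (fail-walked)  emit P2@[21:22],P7@[20:22]
i=23 'b': node 20→15 (fail-walked)
i=24 'c': node 15→3 (fail-walked)
i=25 'a': node 3→1 (fail-walked)  emit P0@[25:25]
i=26 'c': node 1→19
i=27 'c': node 19→20  emit P2@[26:27],P7@[25:27]
i=28 'a': node 20→12 (fail-walked)  emit P0@[28:28]
i=29 'c': node 12→13
i=30 'c': node 13→14  emit P2@[29:30],P4@[26:30],P7@[28:30]
i=31 'a': node 14→12 (fail-walked)  emit P0@[31:31]
i=32 'c': node 12→13
i=33 'c': node 13→14  emit P2@[32:33],P4@[29:33],P7@[31:33]
i=34 'a': node 14→12 (fail-walked)  emit P0@[34:34]
i=35 'c': node 12→13
i=36 'c': node 13→14  emit P2@[35:36],P4@[32:36],P7@[34:36]
i=37 'c': node 14→8 (fail-walked)  emit P2@[36:37]
i=38 'c': node 8→8 (fail-walked)  emit P2@[37:38]
i=39 'b': node 8→15 (fail-walked)
i=40 'a': node 15→17 (fail-walked)  emit P0@[40:40]
i=41 'c': node 17→18  emit P6@[39:41]
i=42 'b': node 18→15 (fail-walked)
i=43 'c': node 15→3 (fail-walked)
i=44 'b': node 3→4
i=45 'b': node 4→5  emit P5@[43:45]
i=46 'a': node 5→17 (fail-walked)  emit P0@[46:46]
i=47 'b': node 17→9 (fail-walked)
i=48 'a': node 9→10  emit P0@[48:48]
i=49 'c': node 10→11  emit P3@[46:49],P6@[47:49]
i=50 'a': node 11→1 (fail-walked)  emit P0@[50:50]
i=51 'b': node 1→9
i=52 'a': node 9→10  emit P0@[52:52]
i=53 'c': node 10→11  emit P3@[50:53],P6@[51:53]
i=54 'a': node 11→1 (fail-walked)  emit P0@[54:54]
i=55 'a': node 1→1 (fail-walked)  emit P0@[55:55]
i=56 'a': node 1→1 (fail-walked)  emit P0@[56:56]
i=57 'a': node 1→1 (fail-walked)  emit P0@[57:57]
i=58 'c': node 1→19

All matches (sorted): [[1,2],[3,0],[4,0],[6,0],[7,0],[8,0],[10,2],[10,7],[15,0],[19,5],[20,0],[21,6],[22,2],[22,7],[25,0],[27,2],[27,7],[28,0],[30,2],[30,4],[30,7],[31,0],[33,2],[33,4],[33,7],[34,0],[36,2],[36,4],[36,7],[37,2],[38,2],[40,0],[41,6],[45,5],[46,0],[48,0],[49,3],[49,6],[50,0],[52,0],[53,3],[53,6],[54,0],[55,0],[56,0],[57,0]]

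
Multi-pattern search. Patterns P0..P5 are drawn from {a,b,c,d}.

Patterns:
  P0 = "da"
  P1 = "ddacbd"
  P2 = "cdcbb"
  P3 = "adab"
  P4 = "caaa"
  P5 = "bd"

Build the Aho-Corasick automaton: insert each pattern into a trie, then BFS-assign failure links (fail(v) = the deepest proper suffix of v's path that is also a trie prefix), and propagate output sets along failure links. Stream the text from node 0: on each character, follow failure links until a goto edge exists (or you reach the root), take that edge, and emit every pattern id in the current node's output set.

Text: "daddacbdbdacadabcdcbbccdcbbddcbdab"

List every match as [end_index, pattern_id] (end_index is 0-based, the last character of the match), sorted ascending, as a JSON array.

Construct AC machine:
Trie nodes:
  0='ε' goto a→13 b→20 c→8 d→1
  1='d' goto a→2 d→3
  2='da' goto ·  [P0 ends]
  3='dd' goto a→4
  4='dda' goto c→5
  5='ddac' goto b→6
  6='ddacb' goto d→7
  7='ddacbd' goto ·  [P1 ends]
  8='c' goto a→17 d→9
  9='cd' goto c→10
  10='cdc' goto b→11
  11='cdcb' goto b→12
  12='cdcbb' goto ·  [P2 ends]
  13='a' goto d→14
  14='ad' goto a→15
  15='ada' goto b→16
  16='adab' goto ·  [P3 ends]
  17='ca' goto a→18
  18='caa' goto a→19
  19='caaa' goto ·  [P4 ends]
  20='b' goto d→21
  21='bd' goto ·  [P5 ends]

Failure links (BFS by depth):
  n1('d'): parent n0 fail=0; on 'd' 0 → fail=0;  out ∅∪∅=∅
  n8('c'): parent n0 fail=0; on 'c' 0 → fail=0;  out ∅∪∅=∅
  n13('a'): parent n0 fail=0; on 'a' 0 → fail=0;  out ∅∪∅=∅
  n20('b'): parent n0 fail=0; on 'b' 0 → fail=0;  out ∅∪∅=∅
  n2('da'): parent n1 fail=0; on 'a' 0 → fail=13;  out {0}∪∅={0}
  n3('dd'): parent n1 fail=0; on 'd' 0 → fail=1;  out ∅∪∅=∅
  n9('cd'): parent n8 fail=0; on 'd' 0 → fail=1;  out ∅∪∅=∅
  n14('ad'): parent n13 fail=0; on 'd' 0 → fail=1;  out ∅∪∅=∅
  n17('ca'): parent n8 fail=0; on 'a' 0 → fail=13;  out ∅∪∅=∅
  n21('bd'): parent n20 fail=0; on 'd' 0 → fail=1;  out {5}∪∅={5}
  n4('dda'): parent n3 fail=1; on 'a' 1 → fail=2;  out ∅∪{0}={0}
  n10('cdc'): parent n9 fail=1; on 'c' 1→0 → fail=8;  out ∅∪∅=∅
  n15('ada'): parent n14 fail=1; on 'a' 1 → fail=2;  out ∅∪{0}={0}
  n18('caa'): parent n17 fail=13; on 'a' 13→0 → fail=13;  out ∅∪∅=∅
  n5('ddac'): parent n4 fail=2; on 'c' 2→13→0 → fail=8;  out ∅∪∅=∅
  n11('cdcb'): parent n10 fail=8; on 'b' 8→0 → fail=20;  out ∅∪∅=∅
  n16('adab'): parent n15 fail=2; on 'b' 2→13→0 → fail=20;  out {3}∪∅={3}
  n19('caaa'): parent n18 fail=13; on 'a' 13→0 → fail=13;  out {4}∪∅={4}
  n6('ddacb'): parent n5 fail=8; on 'b' 8→0 → fail=20;  out ∅∪∅=∅
  n12('cdcbb'): parent n11 fail=20; on 'b' 20→0 → fail=20;  out {2}∪∅={2}
  n7('ddacbd'): parent n6 fail=20; on 'd' 20 → fail=21;  out {1}∪{5}={1,5}

Run:
i=0 'd': node 0→1
i=1 'a': node 1→2  → match P0@[0:1]
i=2 'd': node 2→14 ·f
i=3 'd': node 14→3 ·f
i=4 'a': node 3→4  → match P0@[3:4]
i=5 'c': node 4→5
i=6 'b': node 5→6
i=7 'd': node 6→7  → match P1@[2:7],P5@[6:7]
i=8 'b': node 7→20 ·f
i=9 'd': node 20→21  → match P5@[8:9]
i=10 'a': node 21→2 ·f  → match P0@[9:10]
i=11 'c': node 2→8 ·f
i=12 'a': node 8→17
i=13 'd': node 17→14 ·f
i=14 'a': node 14→15  → match P0@[13:14]
i=15 'b': node 15→16  → match P3@[12:15]
i=16 'c': node 16→8 ·f
i=17 'd': node 8→9
i=18 'c': node 9→10
i=19 'b': node 10→11
i=20 'b': node 11→12  → match P2@[16:20]
i=21 'c': node 12→8 ·f
i=22 'c': node 8→8 ·f
i=23 'd': node 8→9
i=24 'c': node 9→10
i=25 'b': node 10→11
i=26 'b': node 11→12  → match P2@[22:26]
i=27 'd': node 12→21 ·f  → match P5@[26:27]
i=28 'd': node 21→3 ·f
i=29 'c': node 3→8 ·f
i=30 'b': node 8→20 ·f
i=31 'd': node 20→21  → match P5@[30:31]
i=32 'a': node 21→2 ·f  → match P0@[31:32]
i=33 'b': node 2→20 ·f

Result: [[1,0],[4,0],[7,1],[7,5],[9,5],[10,0],[14,0],[15,3],[20,2],[26,2],[27,5],[31,5],[32,0]]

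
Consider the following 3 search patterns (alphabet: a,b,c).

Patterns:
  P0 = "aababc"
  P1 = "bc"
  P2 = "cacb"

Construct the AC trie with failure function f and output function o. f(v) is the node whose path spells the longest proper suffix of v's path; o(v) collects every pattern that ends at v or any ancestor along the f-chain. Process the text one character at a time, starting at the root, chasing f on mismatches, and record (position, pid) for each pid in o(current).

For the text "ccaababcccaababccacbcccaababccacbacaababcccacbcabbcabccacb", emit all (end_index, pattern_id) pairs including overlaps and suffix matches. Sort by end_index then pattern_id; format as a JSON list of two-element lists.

Construct AC machine:
Trie (insert patterns):
  n0 'ε': a→1 b→7 c→9
  n1 'a': a→2
  n2 'aa': b→3
  n3 'aab': a→4
  n4 'aaba': b→5
  n5 'aabab': c→6
  n6 'aababc': ·  ←P0
  n7 'b': c→8
  n8 'bc': ·  ←P1
  n9 'c': a→10
  n10 'ca': c→11
  n11 'cac': b→12
  n12 'cacb': ·  ←P2

BFS fail/out derivation:
  n1('a'): parent n0 fail=0; on 'a' 0 → fail=0;  out ∅∪∅=∅
  n7('b'): parent n0 fail=0; on 'b' 0 → fail=0;  out ∅∪∅=∅
  n9('c'): parent n0 fail=0; on 'c' 0 → fail=0;  out ∅∪∅=∅
  n2('aa'): parent n1 fail=0; on 'a' 0 → fail=1;  out ∅∪∅=∅
  n8('bc'): parent n7 fail=0; on 'c' 0 → fail=9;  out {1}∪∅={1}
  n10('ca'): parent n9 fail=0; on 'a' 0 → fail=1;  out ∅∪∅=∅
  n3('aab'): parent n2 fail=1; on 'b' 1→0 → fail=7;  out ∅∪∅=∅
  n11('cac'): parent n10 fail=1; on 'c' 1→0 → fail=9;  out ∅∪∅=∅
  n4('aaba'): parent n3 fail=7; on 'a' 7→0 → fail=1;  out ∅∪∅=∅
  n12('cacb'): parent n11 fail=9; on 'b' 9→0 → fail=7;  out {2}∪∅={2}
  n5('aabab'): parent n4 fail=1; on 'b' 1→0 → fail=7;  out ∅∪∅=∅
  n6('aababc'): parent n5 fail=7; on 'c' 7 → fail=8;  out {0}∪{1}={0,1}

Run:
i=0 'c': node 0→9
i=1 'c': node 9→9 (fail-walked)
i=2 'a': node 9→10
i=3 'a': node 10→2 (fail-walked)
i=4 'b': node 2→3
i=5 'a': node 3→4
i=6 'b': node 4→5
i=7 'c': node 5→6  ** P0@[2:7],P1@[6:7]
i=8 'c': node 6→9 (fail-walked)
i=9 'c': node 9→9 (fail-walked)
i=10 'a': node 9→10
i=11 'a': node 10→2 (fail-walked)
i=12 'b': node 2→3
i=13 'a': node 3→4
i=14 'b': node 4→5
i=15 'c': node 5→6  ** P0@[10:15],P1@[14:15]
i=16 'c': node 6→9 (fail-walked)
i=17 'a': node 9→10
i=18 'c': node 10→11
i=19 'b': node 11→12  ** P2@[16:19]
i=20 'c': node 12→8 (fail-walked)  ** P1@[19:20]
i=21 'c': node 8→9 (fail-walked)
i=22 'c': node 9→9 (fail-walked)
i=23 'a': node 9→10
i=24 'a': node 10→2 (fail-walked)
i=25 'b': node 2→3
i=26 'a': node 3→4
i=27 'b': node 4→5
i=28 'c': node 5→6  ** P0@[23:28],P1@[27:28]
i=29 'c': node 6→9 (fail-walked)
i=30 'a': node 9→10
i=31 'c': node 10→11
i=32 'b': node 11→12  ** P2@[29:32]
i=33 'a': node 12→1 (fail-walked)
i=34 'c': node 1→9 (fail-walked)
i=35 'a': node 9→10
i=36 'a': node 10→2 (fail-walked)
i=37 'b': node 2→3
i=38 'a': node 3→4
i=39 'b': node 4→5
i=40 'c': node 5→6  ** P0@[35:40],P1@[39:40]
i=41 'c': node 6→9 (fail-walked)
i=42 'c': node 9→9 (fail-walked)
i=43 'a': node 9→10
i=44 'c': node 10→11
i=45 'b': node 11→12  ** P2@[42:45]
i=46 'c': node 12→8 (fail-walked)  ** P1@[45:46]
i=47 'a': node 8→10 (fail-walked)
i=48 'b': node 10→7 (fail-walked)
i=49 'b': node 7→7 (fail-walked)
i=50 'c': node 7→8  ** P1@[49:50]
i=51 'a': node 8→10 (fail-walked)
i=52 'b': node 10→7 (fail-walked)
i=53 'c': node 7→8  ** P1@[52:53]
i=54 'c': node 8→9 (fail-walked)
i=55 'a': node 9→10
i=56 'c': node 10→11
i=57 'b': node 11→12  ** P2@[54:57]

Result: [[7,0],[7,1],[15,0],[15,1],[19,2],[20,1],[28,0],[28,1],[32,2],[40,0],[40,1],[45,2],[46,1],[50,1],[53,1],[57,2]]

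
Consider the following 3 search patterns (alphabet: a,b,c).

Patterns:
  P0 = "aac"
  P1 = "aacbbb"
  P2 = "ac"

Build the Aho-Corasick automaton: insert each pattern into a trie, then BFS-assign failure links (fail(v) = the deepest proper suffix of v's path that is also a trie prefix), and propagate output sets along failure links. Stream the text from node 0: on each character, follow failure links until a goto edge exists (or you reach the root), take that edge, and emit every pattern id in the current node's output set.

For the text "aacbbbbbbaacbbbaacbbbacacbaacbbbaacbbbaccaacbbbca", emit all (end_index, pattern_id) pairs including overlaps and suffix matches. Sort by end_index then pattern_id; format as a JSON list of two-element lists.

Construct AC machine:
Trie (insert patterns):
  n0 'ε': a→1
  n1 'a': a→2 c→7
  n2 'aa': c→3
  n3 'aac': b→4  [P0 ends]
  n4 'aacb': b→5
  n5 'aacbb': b→6
  n6 'aacbbb': ·  [P1 ends]
  n7 'ac': ·  [P2 ends]

Failure links (BFS by depth):
  n1('a'): parent n0 fail=0; on 'a' 0 → fail=0;  out ∅∪∅=∅
  n2('aa'): parent n1 fail=0; on 'a' 0 → fail=1;  out ∅∪∅=∅
  n7('ac'): parent n1 fail=0; on 'c' 0 → fail=0;  out {2}∪∅={2}
  n3('aac'): parent n2 fail=1; on 'c' 1 → fail=7;  out {0}∪{2}={0,2}
  n4('aacb'): parent n3 fail=7; on 'b' 7→0 → fail=0;  out ∅∪∅=∅
  n5('aacbb'): parent n4 fail=0; on 'b' 0 → fail=0;  out ∅∪∅=∅
  n6('aacbbb'): parent n5 fail=0; on 'b' 0 → fail=0;  out {1}∪∅={1}

Text stream:
pos 0 'a': at 1
pos 1 'a': at 2
pos 2 'c': at 3  → match P0@[0:2],P2@[1:2]
pos 3 'b': at 4
pos 4 'b': at 5
pos 5 'b': at 6  → match P1@[0:5]
pos 6 'b': at 0 (fail-walked)
pos 7 'b': at 0
pos 8 'b': at 0
pos 9 'a': at 1
pos 10 'a': at 2
pos 11 'c': at 3  → match P0@[9:11],P2@[10:11]
pos 12 'b': at 4
pos 13 'b': at 5
pos 14 'b': at 6  → match P1@[9:14]
pos 15 'a': at 1 (fail-walked)
pos 16 'a': at 2
pos 17 'c': at 3  → match P0@[15:17],P2@[16:17]
pos 18 'b': at 4
pos 19 'b': at 5
pos 20 'b': at 6  → match P1@[15:20]
pos 21 'a': at 1 (fail-walked)
pos 22 'c': at 7  → match P2@[21:22]
pos 23 'a': at 1 (fail-walked)
pos 24 'c': at 7  → match P2@[23:24]
pos 25 'b': at 0 (fail-walked)
pos 26 'a': at 1
pos 27 'a': at 2
pos 28 'c': at 3  → match P0@[26:28],P2@[27:28]
pos 29 'b': at 4
pos 30 'b': at 5
pos 31 'b': at 6  → match P1@[26:31]
pos 32 'a': at 1 (fail-walked)
pos 33 'a': at 2
pos 34 'c': at 3  → match P0@[32:34],P2@[33:34]
pos 35 'b': at 4
pos 36 'b': at 5
pos 37 'b': at 6  → match P1@[32:37]
pos 38 'a': at 1 (fail-walked)
pos 39 'c': at 7  → match P2@[38:39]
pos 40 'c': at 0 (fail-walked)
pos 41 'a': at 1
pos 42 'a': at 2
pos 43 'c': at 3  → match P0@[41:43],P2@[42:43]
pos 44 'b': at 4
pos 45 'b': at 5
pos 46 'b': at 6  → match P1@[41:46]
pos 47 'c': at 0 (fail-walked)
pos 48 'a': at 1

All matches (sorted): [[2,0],[2,2],[5,1],[11,0],[11,2],[14,1],[17,0],[17,2],[20,1],[22,2],[24,2],[28,0],[28,2],[31,1],[34,0],[34,2],[37,1],[39,2],[43,0],[43,2],[46,1]]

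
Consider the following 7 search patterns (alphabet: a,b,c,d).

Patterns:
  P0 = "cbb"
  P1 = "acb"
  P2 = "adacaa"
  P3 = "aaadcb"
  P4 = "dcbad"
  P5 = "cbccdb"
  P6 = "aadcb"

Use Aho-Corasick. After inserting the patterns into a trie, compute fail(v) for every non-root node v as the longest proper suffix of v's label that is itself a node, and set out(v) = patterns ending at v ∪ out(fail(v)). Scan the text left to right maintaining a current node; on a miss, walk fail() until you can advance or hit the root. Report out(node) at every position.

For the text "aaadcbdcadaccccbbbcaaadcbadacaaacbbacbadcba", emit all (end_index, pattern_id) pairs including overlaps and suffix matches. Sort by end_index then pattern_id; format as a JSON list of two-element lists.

Construct AC machine:
Trie nodes:
  0='ε' goto a→4 c→1 d→17
  1='c' goto b→2
  2='cb' goto b→3 c→22
  3='cbb' goto ·  ←P0
  4='a' goto a→12 c→5 d→7
  5='ac' goto b→6
  6='acb' goto ·  ←P1
  7='ad' goto a→8
  8='ada' goto c→9
  9='adac' goto a→10
  10='adaca' goto a→11
  11='adacaa' goto ·  ←P2
  12='aa' goto a→13 d→26
  13='aaa' goto d→14
  14='aaad' goto c→15
  15='aaadc' goto b→16
  16='aaadcb' goto ·  ←P3
  17='d' goto c→18
  18='dc' goto b→19
  19='dcb' goto a→20
  20='dcba' goto d→21
  21='dcbad' goto ·  ←P4
  22='cbc' goto c→23
  23='cbcc' goto d→24
  24='cbccd' goto b→25
  25='cbccdb' goto ·  ←P5
  26='aad' goto c→27
  27='aadc' goto b→28
  28='aadcb' goto ·  ←P6

BFS fail/out derivation:
  fail(1) 'c': from fail(0)=0 chase 'c': 0 ⇒ 0;  out=∅∪out(0)=∅
  fail(4) 'a': from fail(0)=0 chase 'a': 0 ⇒ 0;  out=∅∪out(0)=∅
  fail(17) 'd': from fail(0)=0 chase 'd': 0 ⇒ 0;  out=∅∪out(0)=∅
  fail(2) 'cb': from fail(1)=0 chase 'b': 0 ⇒ 0;  out=∅∪out(0)=∅
  fail(5) 'ac': from fail(4)=0 chase 'c': 0 ⇒ 1;  out=∅∪out(1)=∅
  fail(7) 'ad': from fail(4)=0 chase 'd': 0 ⇒ 17;  out=∅∪out(17)=∅
  fail(12) 'aa': from fail(4)=0 chase 'a': 0 ⇒ 4;  out=∅∪out(4)=∅
  fail(18) 'dc': from fail(17)=0 chase 'c': 0 ⇒ 1;  out=∅∪out(1)=∅
  fail(3) 'cbb': from fail(2)=0 chase 'b': 0 ⇒ 0;  out={0}∪out(0)={0}
  fail(6) 'acb': from fail(5)=1 chase 'b': 1 ⇒ 2;  out={1}∪out(2)={1}
  fail(8) 'ada': from fail(7)=17 chase 'a': 17→0 ⇒ 4;  out=∅∪out(4)=∅
  fail(13) 'aaa': from fail(12)=4 chase 'a': 4 ⇒ 12;  out=∅∪out(12)=∅
  fail(19) 'dcb': from fail(18)=1 chase 'b': 1 ⇒ 2;  out=∅∪out(2)=∅
  fail(22) 'cbc': from fail(2)=0 chase 'c': 0 ⇒ 1;  out=∅∪out(1)=∅
  fail(26) 'aad': from fail(12)=4 chase 'd': 4 ⇒ 7;  out=∅∪out(7)=∅
  fail(9) 'adac': from fail(8)=4 chase 'c': 4 ⇒ 5;  out=∅∪out(5)=∅
  fail(14) 'aaad': from fail(13)=12 chase 'd': 12 ⇒ 26;  out=∅∪out(26)=∅
  fail(20) 'dcba': from fail(19)=2 chase 'a': 2→0 ⇒ 4;  out=∅∪out(4)=∅
  fail(23) 'cbcc': from fail(22)=1 chase 'c': 1→0 ⇒ 1;  out=∅∪out(1)=∅
  fail(27) 'aadc': from fail(26)=7 chase 'c': 7→17 ⇒ 18;  out=∅∪out(18)=∅
  fail(10) 'adaca': from fail(9)=5 chase 'a': 5→1→0 ⇒ 4;  out=∅∪out(4)=∅
  fail(15) 'aaadc': from fail(14)=26 chase 'c': 26 ⇒ 27;  out=∅∪out(27)=∅
  fail(21) 'dcbad': from fail(20)=4 chase 'd': 4 ⇒ 7;  out={4}∪out(7)={4}
  fail(24) 'cbccd': from fail(23)=1 chase 'd': 1→0 ⇒ 17;  out=∅∪out(17)=∅
  fail(28) 'aadcb': from fail(27)=18 chase 'b': 18 ⇒ 19;  out={6}∪out(19)={6}
  fail(11) 'adacaa': from fail(10)=4 chase 'a': 4 ⇒ 12;  out={2}∪out(12)={2}
  fail(16) 'aaadcb': from fail(15)=27 chase 'b': 27 ⇒ 28;  out={3}∪out(28)={3,6}
  fail(25) 'cbccdb': from fail(24)=17 chase 'b': 17→0 ⇒ 0;  out={5}∪out(0)={5}

Text stream:
i=0 'a': node 0→4
i=1 'a': node 4→12
i=2 'a': node 12→13
i=3 'd': node 13→14
i=4 'c': node 14→15
i=5 'b': node 15→16  → match P3@[0:5],P6@[1:5]
i=6 'd': node 16→17 (fail-walked)
i=7 'c': node 17→18
i=8 'a': node 18→4 (fail-walked)
i=9 'd': node 4→7
i=10 'a': node 7→8
i=11 'c': node 8→9
i=12 'c': node 9→1 (fail-walked)
i=13 'c': node 1→1 (fail-walked)
i=14 'c': node 1→1 (fail-walked)
i=15 'b': node 1→2
i=16 'b': node 2→3  → match P0@[14:16]
i=17 'b': node 3→0 (fail-walked)
i=18 'c': node 0→1
i=19 'a': node 1→4 (fail-walked)
i=20 'a': node 4→12
i=21 'a': node 12→13
i=22 'd': node 13→14
i=23 'c': node 14→15
i=24 'b': node 15→16  → match P3@[19:24],P6@[20:24]
i=25 'a': node 16→20 (fail-walked)
i=26 'd': node 20→21  → match P4@[22:26]
i=27 'a': node 21→8 (fail-walked)
i=28 'c': node 8→9
i=29 'a': node 9→10
i=30 'a': node 10→11  → match P2@[25:30]
i=31 'a': node 11→13 (fail-walked)
i=32 'c': node 13→5 (fail-walked)
i=33 'b': node 5→6  → match P1@[31:33]
i=34 'b': node 6→3 (fail-walked)  → match P0@[32:34]
i=35 'a': node 3→4 (fail-walked)
i=36 'c': node 4→5
i=37 'b': node 5→6  → match P1@[35:37]
i=38 'a': node 6→4 (fail-walked)
i=39 'd': node 4→7
i=40 'c': node 7→18 (fail-walked)
i=41 'b': node 18→19
i=42 'a': node 19→20

Matches: [[5,3],[5,6],[16,0],[24,3],[24,6],[26,4],[30,2],[33,1],[34,0],[37,1]]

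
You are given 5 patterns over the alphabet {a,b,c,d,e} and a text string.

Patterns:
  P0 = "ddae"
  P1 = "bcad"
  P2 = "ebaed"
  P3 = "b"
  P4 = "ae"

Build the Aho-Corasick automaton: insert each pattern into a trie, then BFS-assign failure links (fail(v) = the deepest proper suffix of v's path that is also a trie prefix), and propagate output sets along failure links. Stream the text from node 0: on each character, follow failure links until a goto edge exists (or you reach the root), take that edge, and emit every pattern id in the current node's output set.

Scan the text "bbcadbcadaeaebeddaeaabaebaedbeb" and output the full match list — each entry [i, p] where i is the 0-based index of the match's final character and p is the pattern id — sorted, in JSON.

Construct AC machine:
Trie nodes:
  n0 'ε': a→14 b→5 d→1 e→9
  n1 'd': d→2
  n2 'dd': a→3
  n3 'dda': e→4
  n4 'ddae': ·  ←P0
  n5 'b': c→6  ←P3
  n6 'bc': a→7
  n7 'bca': d→8
  n8 'bcad': ·  ←P1
  n9 'e': b→10
  n10 'eb': a→11
  n11 'eba': e→12
  n12 'ebae': d→13
  n13 'ebaed': ·  ←P2
  n14 'a': e→15
  n15 'ae': ·  ←P4

Failure links (BFS by depth):
  fail(1) 'd': from fail(0)=0 chase 'd': 0 ⇒ 0;  out=∅∪out(0)=∅
  fail(5) 'b': from fail(0)=0 chase 'b': 0 ⇒ 0;  out={3}∪out(0)={3}
  fail(9) 'e': from fail(0)=0 chase 'e': 0 ⇒ 0;  out=∅∪out(0)=∅
  fail(14) 'a': from fail(0)=0 chase 'a': 0 ⇒ 0;  out=∅∪out(0)=∅
  fail(2) 'dd': from fail(1)=0 chase 'd': 0 ⇒ 1;  out=∅∪out(1)=∅
  fail(6) 'bc': from fail(5)=0 chase 'c': 0 ⇒ 0;  out=∅∪out(0)=∅
  fail(10) 'eb': from fail(9)=0 chase 'b': 0 ⇒ 5;  out=∅∪out(5)={3}
  fail(15) 'ae': from fail(14)=0 chase 'e': 0 ⇒ 9;  out={4}∪out(9)={4}
  fail(3) 'dda': from fail(2)=1 chase 'a': 1→0 ⇒ 14;  out=∅∪out(14)=∅
  fail(7) 'bca': from fail(6)=0 chase 'a': 0 ⇒ 14;  out=∅∪out(14)=∅
  fail(11) 'eba': from fail(10)=5 chase 'a': 5→0 ⇒ 14;  out=∅∪out(14)=∅
  fail(4) 'ddae': from fail(3)=14 chase 'e': 14 ⇒ 15;  out={0}∪out(15)={0,4}
  fail(8) 'bcad': from fail(7)=14 chase 'd': 14→0 ⇒ 1;  out={1}∪out(1)={1}
  fail(12) 'ebae': from fail(11)=14 chase 'e': 14 ⇒ 15;  out=∅∪out(15)={4}
  fail(13) 'ebaed': from fail(12)=15 chase 'd': 15→9→0 ⇒ 1;  out={2}∪out(1)={2}

Scan:
[0] read 'b'  n0⇒n5  emit P3@[0:0]
[1] read 'b'  n5⇒n5 (fail-walked)  emit P3@[1:1]
[2] read 'c'  n5⇒n6
[3] read 'a'  n6⇒n7
[4] read 'd'  n7⇒n8  emit P1@[1:4]
[5] read 'b'  n8⇒n5 (fail-walked)  emit P3@[5:5]
[6] read 'c'  n5⇒n6
[7] read 'a'  n6⇒n7
[8] read 'd'  n7⇒n8  emit P1@[5:8]
[9] read 'a'  n8⇒n14 (fail-walked)
[10] read 'e'  n14⇒n15  emit P4@[9:10]
[11] read 'a'  n15⇒n14 (fail-walked)
[12] read 'e'  n14⇒n15  emit P4@[11:12]
[13] read 'b'  n15⇒n10 (fail-walked)  emit P3@[13:13]
[14] read 'e'  n10⇒n9 (fail-walked)
[15] read 'd'  n9⇒n1 (fail-walked)
[16] read 'd'  n1⇒n2
[17] read 'a'  n2⇒n3
[18] read 'e'  n3⇒n4  emit P0@[15:18],P4@[17:18]
[19] read 'a'  n4⇒n14 (fail-walked)
[20] read 'a'  n14⇒n14 (fail-walked)
[21] read 'b'  n14⇒n5 (fail-walked)  emit P3@[21:21]
[22] read 'a'  n5⇒n14 (fail-walked)
[23] read 'e'  n14⇒n15  emit P4@[22:23]
[24] read 'b'  n15⇒n10 (fail-walked)  emit P3@[24:24]
[25] read 'a'  n10⇒n11
[26] read 'e'  n11⇒n12  emit P4@[25:26]
[27] read 'd'  n12⇒n13  emit P2@[23:27]
[28] read 'b'  n13⇒n5 (fail-walked)  emit P3@[28:28]
[29] read 'e'  n5⇒n9 (fail-walked)
[30] read 'b'  n9⇒n10  emit P3@[30:30]

Result: [[0,3],[1,3],[4,1],[5,3],[8,1],[10,4],[12,4],[13,3],[18,0],[18,4],[21,3],[23,4],[24,3],[26,4],[27,2],[28,3],[30,3]]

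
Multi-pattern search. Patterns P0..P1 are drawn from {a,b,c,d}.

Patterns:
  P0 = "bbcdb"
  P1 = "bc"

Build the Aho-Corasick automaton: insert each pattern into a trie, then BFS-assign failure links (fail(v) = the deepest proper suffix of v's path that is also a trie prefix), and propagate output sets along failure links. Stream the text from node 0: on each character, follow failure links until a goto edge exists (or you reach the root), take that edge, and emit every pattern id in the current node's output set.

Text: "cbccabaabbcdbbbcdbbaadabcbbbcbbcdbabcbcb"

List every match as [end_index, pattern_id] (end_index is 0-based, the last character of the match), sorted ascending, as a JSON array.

Build automaton:
Trie (insert patterns):
  n0 'ε': b→1
  n1 'b': b→2 c→6
  n2 'bb': c→3
  n3 'bbc': d→4
  n4 'bbcd': b→5
  n5 'bbcdb': ·  ←P0
  n6 'bc': ·  ←P1

Failure links (BFS by depth):
  fail(1) 'b': from fail(0)=0 chase 'b': 0 ⇒ 0;  out=∅∪out(0)=∅
  fail(2) 'bb': from fail(1)=0 chase 'b': 0 ⇒ 1;  out=∅∪out(1)=∅
  fail(6) 'bc': from fail(1)=0 chase 'c': 0 ⇒ 0;  out={1}∪out(0)={1}
  fail(3) 'bbc': from fail(2)=1 chase 'c': 1 ⇒ 6;  out=∅∪out(6)={1}
  fail(4) 'bbcd': from fail(3)=6 chase 'd': 6→0 ⇒ 0;  out=∅∪out(0)=∅
  fail(5) 'bbcdb': from fail(4)=0 chase 'b': 0 ⇒ 1;  out={0}∪out(1)={0}

Text stream:
pos 0 'c': at 0
pos 1 'b': at 1
pos 2 'c': at 6  ** P1@[1:2]
pos 3 'c': at 0 (fail-walked)
pos 4 'a': at 0
pos 5 'b': at 1
pos 6 'a': at 0 (fail-walked)
pos 7 'a': at 0
pos 8 'b': at 1
pos 9 'b': at 2
pos 10 'c': at 3  ** P1@[9:10]
pos 11 'd': at 4
pos 12 'b': at 5  ** P0@[8:12]
pos 13 'b': at 2 (fail-walked)
pos 14 'b': at 2 (fail-walked)
pos 15 'c': at 3  ** P1@[14:15]
pos 16 'd': at 4
pos 17 'b': at 5  ** P0@[13:17]
pos 18 'b': at 2 (fail-walked)
pos 19 'a': at 0 (fail-walked)
pos 20 'a': at 0
pos 21 'd': at 0
pos 22 'a': at 0
pos 23 'b': at 1
pos 24 'c': at 6  ** P1@[23:24]
pos 25 'b': at 1 (fail-walked)
pos 26 'b': at 2
pos 27 'b': at 2 (fail-walked)
pos 28 'c': at 3  ** P1@[27:28]
pos 29 'b': at 1 (fail-walked)
pos 30 'b': at 2
pos 31 'c': at 3  ** P1@[30:31]
pos 32 'd': at 4
pos 33 'b': at 5  ** P0@[29:33]
pos 34 'a': at 0 (fail-walked)
pos 35 'b': at 1
pos 36 'c': at 6  ** P1@[35:36]
pos 37 'b': at 1 (fail-walked)
pos 38 'c': at 6  ** P1@[37:38]
pos 39 'b': at 1 (fail-walked)

Matches: [[2,1],[10,1],[12,0],[15,1],[17,0],[24,1],[28,1],[31,1],[33,0],[36,1],[38,1]]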